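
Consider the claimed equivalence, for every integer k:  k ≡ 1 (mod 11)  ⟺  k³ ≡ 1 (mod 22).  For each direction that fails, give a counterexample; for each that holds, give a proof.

Only the converse holds.

(⇒) This fails: take k = 12. Then 12 ≡ 1 (mod 11), but 12³ = 1728 ≡ 12 (mod 22), not 1.

(⇐) Conversely, the residues r modulo 22 with r³ ≡ 1 (mod 22) are exactly {1}, and each is ≡ 1 (mod 11).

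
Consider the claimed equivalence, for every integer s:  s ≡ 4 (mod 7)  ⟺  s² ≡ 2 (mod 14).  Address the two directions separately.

Forward direction. This fails: take s = 11. Then 11 ≡ 4 (mod 7), but 11² = 121 ≡ 9 (mod 14), not 2.

Converse. This fails: take s = 10. Then 10² = 100 ≡ 2 (mod 14), yet 10 ≡ 3 (mod 7), not 4.

Both directions fail.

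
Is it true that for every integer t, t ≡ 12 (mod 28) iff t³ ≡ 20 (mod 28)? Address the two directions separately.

(→) Suppose t ≡ 12 (mod 28). Write t = 28j + 12. Then (28j + 12)³ = 21952j³ + 28224j² + 12096j + 1728 = 28(784j³ + 1008j² + 432j + 61) + 20, so t³ ≡ 20 (mod 28).

(←) This fails: take t = 6. Then 6³ = 216 ≡ 20 (mod 28), yet 6 ≡ 6 (mod 28), not 12.

(⇒) holds; (⇐) fails.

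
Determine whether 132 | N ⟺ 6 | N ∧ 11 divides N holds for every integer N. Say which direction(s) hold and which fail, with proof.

(⟹) If 132 ∣ N, write N = 132q. Since 132 = 22·6, N = 6·(22q), so 6 ∣ N; and since 132 = 12·11, N = 11·(12q), so 11 ∣ N.

(⟸) This fails: take N = 66. Both 6 ∣ 66 and 11 ∣ 66, yet 66 is not a multiple of 132 (since 66 = 0·132 + 66), so 132 ∤ 66.

The forward direction holds; the converse fails.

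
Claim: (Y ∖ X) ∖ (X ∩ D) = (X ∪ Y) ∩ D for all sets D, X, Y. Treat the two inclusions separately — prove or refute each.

(⊆) This inclusion fails. Take D = ∅, X = ∅, Y = {1}; then 1 ∈ (Y ∖ X) ∖ (X ∩ D) but 1 ∉ (X ∪ Y) ∩ D.

(⊇) This inclusion fails. Take D = {1}, X = {1}, Y = ∅; then 1 ∈ (X ∪ Y) ∩ D but 1 ∉ (Y ∖ X) ∖ (X ∩ D).

Neither inclusion holds.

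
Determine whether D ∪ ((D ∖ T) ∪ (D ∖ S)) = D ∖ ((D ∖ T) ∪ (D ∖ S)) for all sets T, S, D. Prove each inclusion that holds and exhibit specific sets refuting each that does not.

The sets are not equal: only the reverse inclusion holds.

(⟹) This inclusion fails. Take T = ∅, S = ∅, D = {1}; then 1 ∈ D ∪ ((D ∖ T) ∪ (D ∖ S)) but 1 ∉ D ∖ ((D ∖ T) ∪ (D ∖ S)).

(⟸) Let x ∈ D ∖ ((D ∖ T) ∪ (D ∖ S)). Then x ∈ T ∩ S ∩ D, from which x ∈ D ∪ ((D ∖ T) ∪ (D ∖ S)).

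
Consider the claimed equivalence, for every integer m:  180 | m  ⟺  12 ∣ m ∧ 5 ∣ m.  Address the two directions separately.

(→) If 180 ∣ m, write m = 180q. Since 180 = 15·12, m = 12·(15q), so 12 ∣ m; and since 180 = 36·5, m = 5·(36q), so 5 ∣ m.

(←) This fails: take m = 60. Both 12 ∣ 60 and 5 ∣ 60, yet 60 is not a multiple of 180 (since 60 = 0·180 + 60), so 180 ∤ 60.

(⇒) holds; (⇐) fails.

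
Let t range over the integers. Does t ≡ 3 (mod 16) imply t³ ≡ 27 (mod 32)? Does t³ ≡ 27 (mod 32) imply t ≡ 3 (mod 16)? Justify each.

(⇒) This fails: take t = 19. Then 19 ≡ 3 (mod 16), but 19³ = 6859 ≡ 11 (mod 32), not 27.

(⇐) Conversely, the residues r modulo 32 with r³ ≡ 27 (mod 32) are exactly {3}, and each is ≡ 3 (mod 16).

Not equivalent: only (⇐) holds.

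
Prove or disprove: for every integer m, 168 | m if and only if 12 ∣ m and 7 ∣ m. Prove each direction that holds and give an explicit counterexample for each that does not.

(⇒) If 168 ∣ m, write m = 168q. Since 168 = 14·12, m = 12·(14q), so 12 ∣ m; and since 168 = 24·7, m = 7·(24q), so 7 ∣ m.

(⇐) This fails: take m = 84. Both 12 ∣ 84 and 7 ∣ 84, yet 84 is not a multiple of 168 (since 84 = 0·168 + 84), so 168 ∤ 84.

The forward direction holds; the converse fails.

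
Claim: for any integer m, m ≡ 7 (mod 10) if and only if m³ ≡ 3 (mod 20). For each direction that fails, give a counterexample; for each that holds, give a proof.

The forward direction fails; the converse holds.

(⇒) This fails: take m = 17. Then 17 ≡ 7 (mod 10), but 17³ = 4913 ≡ 13 (mod 20), not 3.

(⇐) Conversely, the residues r modulo 20 with r³ ≡ 3 (mod 20) are exactly {7}, and each is ≡ 7 (mod 10).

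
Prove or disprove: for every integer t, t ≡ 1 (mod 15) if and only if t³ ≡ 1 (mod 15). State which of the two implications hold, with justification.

Equivalent; both directions hold.

(⇒) Suppose t ≡ 1 (mod 15). Write t = 15j + 1. Then (15j + 1)³ = 3375j³ + 675j² + 45j + 1 = 15(225j³ + 45j² + 3j) + 1, so t³ ≡ 1 (mod 15).

(⇐) Conversely, suppose t³ ≡ 1 (mod 15). The only residue r in {0, …, 14} with r³ ≡ 1 (mod 15) is r = 1, so t ≡ 1 (mod 15).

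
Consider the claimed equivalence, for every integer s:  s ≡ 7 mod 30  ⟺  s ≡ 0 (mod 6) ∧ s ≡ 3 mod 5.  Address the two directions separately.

(⇒) fails and (⇐) fails.

(⇒) This fails: s = 7 gives 7 ≡ 7 (mod 30) but 7 ≡ 1 (mod 6), so the conjunction on the right does not hold.

(⇐) This fails: s = 18 satisfies both congruences on the right (18 ≡ 0 mod 6 and 18 ≡ 3 mod 5) yet 18 ≡ 18 (mod 30), not 7.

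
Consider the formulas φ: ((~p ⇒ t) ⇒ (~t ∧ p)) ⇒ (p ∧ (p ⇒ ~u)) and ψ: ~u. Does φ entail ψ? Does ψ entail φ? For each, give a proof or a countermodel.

(⟹) This fails. Under u = T, t = T, p = F, the left side is true but the right side is false.

(⟸) This fails. Under u = F, t = F, p = F, the left side is false but the right side is true.

(⇒) fails and (⇐) fails.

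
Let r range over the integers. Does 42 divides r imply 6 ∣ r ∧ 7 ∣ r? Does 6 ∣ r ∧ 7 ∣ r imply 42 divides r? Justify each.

Forward direction. If 42 ∣ r, write r = 42q. Since 42 = 7·6, r = 6·(7q), so 6 ∣ r; and since 42 = 6·7, r = 7·(6q), so 7 ∣ r.

Converse. Suppose 6 ∣ r and 7 ∣ r. Any common multiple of 6 and 7 is a multiple of their lcm; here gcd(6, 7) = 1, so lcm(6, 7) = 6·7 = 42, so 42 ∣ r.

Both directions hold.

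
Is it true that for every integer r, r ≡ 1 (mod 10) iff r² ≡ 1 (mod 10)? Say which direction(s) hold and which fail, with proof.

Only the forward direction holds.

Forward direction. Suppose r ≡ 1 (mod 10). Write r = 10j + 1. Then (10j + 1)² = 100j² + 20j + 1 = 10(10j² + 2j) + 1, so r² ≡ 1 (mod 10).

Converse. This fails: take r = 9. Then 9² = 81 ≡ 1 (mod 10), yet 9 ≡ 9 (mod 10), not 1.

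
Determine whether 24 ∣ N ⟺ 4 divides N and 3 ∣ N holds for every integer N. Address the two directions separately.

(→) If 24 ∣ N, write N = 24q. Since 24 = 6·4, N = 4·(6q), so 4 ∣ N; and since 24 = 8·3, N = 3·(8q), so 3 ∣ N.

(←) This fails: take N = 12. Both 4 ∣ 12 and 3 ∣ 12, yet 12 is not a multiple of 24 (since 12 = 0·24 + 12), so 24 ∤ 12.

(⇒) holds; (⇐) fails.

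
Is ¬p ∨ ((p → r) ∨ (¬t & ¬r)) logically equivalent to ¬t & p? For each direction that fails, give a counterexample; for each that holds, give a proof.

(⟸) Assume the antecedent. If r is true, ¬p ∨ ((p → r) ∨ (¬t & ¬r)) reduces to true regardless of the other variables. If r is false, the antecedent forces (r = F, t = F, p = T), and ¬p ∨ ((p → r) ∨ (¬t & ¬r)) holds there. Either way ¬p ∨ ((p → r) ∨ (¬t & ¬r)) holds.

(⟹) This fails. Under r = F, t = F, p = F, the left side is true but the right side is false.

Only the reverse direction holds.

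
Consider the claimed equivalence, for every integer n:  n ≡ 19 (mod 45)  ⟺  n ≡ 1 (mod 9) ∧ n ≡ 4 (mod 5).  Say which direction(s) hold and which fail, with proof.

(←) If n ≡ 1 (mod 9) and n ≡ 4 (mod 5), then by the Chinese remainder theorem n ≡ 19 (mod 45). This is exactly n ≡ 19 (mod 45).

(→) Suppose n ≡ 19 (mod 45); write n = 45j + 19. Since 9 ∣ 45, reducing mod 9 gives n ≡ 19 ≡ 1 (mod 9); since 5 ∣ 45, reducing mod 5 gives n ≡ 19 ≡ 4 (mod 5).

Both directions hold; the statement is true.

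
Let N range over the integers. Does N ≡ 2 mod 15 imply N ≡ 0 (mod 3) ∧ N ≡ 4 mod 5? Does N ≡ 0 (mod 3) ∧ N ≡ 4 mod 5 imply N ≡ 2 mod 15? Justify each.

Neither direction holds.

(⇒) This fails: N = 2 gives 2 ≡ 2 (mod 15) but 2 ≡ 2 (mod 3), so the conjunction on the right does not hold.

(⇐) This fails: N = 9 satisfies both congruences on the right (9 ≡ 0 mod 3 and 9 ≡ 4 mod 5) yet 9 ≡ 9 (mod 15), not 2.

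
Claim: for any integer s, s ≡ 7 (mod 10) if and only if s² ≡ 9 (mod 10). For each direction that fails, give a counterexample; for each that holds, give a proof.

(⟹) Suppose s ≡ 7 (mod 10). Write s = 10j + 7. Then (10j + 7)² = 100j² + 140j + 49 = 10(10j² + 14j + 4) + 9, so s² ≡ 9 (mod 10).

(⟸) This fails: take s = 3. Then 3² = 9 ≡ 9 (mod 10), yet 3 ≡ 3 (mod 10), not 7.

Only the forward implication holds.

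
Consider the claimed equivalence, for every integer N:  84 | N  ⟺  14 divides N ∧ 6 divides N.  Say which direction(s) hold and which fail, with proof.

Only the forward direction holds.

Converse. This fails: take N = 42. Both 14 ∣ 42 and 6 ∣ 42, yet 42 is not a multiple of 84 (since 42 = 0·84 + 42), so 84 ∤ 42.

Forward direction. If 84 ∣ N, write N = 84q. Since 84 = 6·14, N = 14·(6q), so 14 ∣ N; and since 84 = 14·6, N = 6·(14q), so 6 ∣ N.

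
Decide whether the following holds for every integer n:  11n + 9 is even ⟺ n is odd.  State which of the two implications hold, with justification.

(⟹) Suppose 11n + 9 is even. Since 11 is odd, 11n and n have the same parity, so 11n + 9 ≡ n + 9 (mod 2). As 9 is odd, 11n + 9 is even exactly when n is odd. Thus n is odd.

(⟸) Conversely, suppose n is odd; write n = 2j + 1. Then 11n + 9 = 11·(2j + 1) + 9 = 2·11j + 20, which is even.

Both directions hold.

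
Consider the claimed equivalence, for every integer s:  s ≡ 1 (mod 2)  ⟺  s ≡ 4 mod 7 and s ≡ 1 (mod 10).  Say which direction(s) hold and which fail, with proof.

[⇐] If s ≡ 4 (mod 7) and s ≡ 1 (mod 10), then by the Chinese remainder theorem s ≡ 11 (mod 70). Since 11 ≡ 1 (mod 2) and 2 ∣ 70, we get s ≡ 1 (mod 2).

[⇒] This fails: s = 1 gives 1 ≡ 1 (mod 2) but 1 ≡ 1 (mod 7), so the conjunction on the right does not hold.

(⇒) fails; (⇐) holds.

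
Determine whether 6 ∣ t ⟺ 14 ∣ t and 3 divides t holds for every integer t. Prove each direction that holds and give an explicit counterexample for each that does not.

[⇒] This fails: take t = 6. Certainly 6 ∣ 6, but 14 ∤ 6.

[⇐] Suppose 14 ∣ t and 3 ∣ t. Any common multiple of 14 and 3 is a multiple of their lcm; here gcd(14, 3) = 1, so lcm(14, 3) = 14·3 = 42, so 42 ∣ t. Since 6 ∣ 42, it follows that 6 ∣ t.

Only the converse holds.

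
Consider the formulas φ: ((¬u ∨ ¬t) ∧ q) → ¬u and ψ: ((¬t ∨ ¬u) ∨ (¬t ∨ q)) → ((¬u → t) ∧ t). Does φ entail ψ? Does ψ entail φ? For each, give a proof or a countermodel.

Forward direction. This fails. Under u = F, t = F, q = F, the left side is true but the right side is false.

Converse. Assume the antecedent. If u is true, the antecedent forces (u = T, t = T, q = F) or (u = T, t = T, q = T), and ((¬u ∨ ¬t) ∧ q) → ¬u holds there. If u is false, ((¬u ∨ ¬t) ∧ q) → ¬u reduces to true regardless of the other variables. Either way ((¬u ∨ ¬t) ∧ q) → ¬u holds.

(⇒) fails; (⇐) holds.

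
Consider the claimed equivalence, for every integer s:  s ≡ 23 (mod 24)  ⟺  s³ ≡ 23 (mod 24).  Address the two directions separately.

The biconditional holds.

(⟸) Suppose s³ ≡ 23 (mod 24). The only residue r in {0, …, 23} with r³ ≡ 23 (mod 24) is r = 23, so s ≡ 23 (mod 24).

(⟹) Suppose s ≡ 23 (mod 24). Write s = 24j + 23. Then (24j + 23)³ = 13824j³ + 39744j² + 38088j + 12167 = 24(576j³ + 1656j² + 1587j + 506) + 23, so s³ ≡ 23 (mod 24).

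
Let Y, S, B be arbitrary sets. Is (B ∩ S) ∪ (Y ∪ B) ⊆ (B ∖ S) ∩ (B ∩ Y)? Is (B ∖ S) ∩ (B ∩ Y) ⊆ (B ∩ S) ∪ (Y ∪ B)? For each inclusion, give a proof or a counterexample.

The sets are not equal: only the reverse inclusion holds.

Forward inclusion. This inclusion fails. Take Y = {1}, S = ∅, B = ∅; then 1 ∈ (B ∩ S) ∪ (Y ∪ B) but 1 ∉ (B ∖ S) ∩ (B ∩ Y).

Reverse inclusion. Let x ∈ (B ∖ S) ∩ (B ∩ Y). Then x ∈ Y ∩ B and x ∉ S, from which x ∈ (B ∩ S) ∪ (Y ∪ B).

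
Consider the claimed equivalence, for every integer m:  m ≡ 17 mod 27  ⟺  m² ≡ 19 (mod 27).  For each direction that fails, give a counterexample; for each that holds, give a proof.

(⇒) Suppose m ≡ 17 mod 27. Write m = 27j + 17. Then (27j + 17)² = 729j² + 918j + 289 = 27(27j² + 34j + 10) + 19, so m² ≡ 19 (mod 27).

(⇐) This fails: take m = 10. Then 10² = 100 ≡ 19 (mod 27), yet 10 ≡ 10 (mod 27), not 17.

The forward direction holds; the converse fails.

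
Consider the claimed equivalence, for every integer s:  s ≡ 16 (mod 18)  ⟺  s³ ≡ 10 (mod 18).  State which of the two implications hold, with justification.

(⇒) holds; (⇐) fails.

(→) Suppose s ≡ 16 (mod 18). Write s = 18j + 16. Then (18j + 16)³ = 5832j³ + 15552j² + 13824j + 4096 = 18(324j³ + 864j² + 768j + 227) + 10, so s³ ≡ 10 (mod 18).

(←) This fails: take s = 4. Then 4³ = 64 ≡ 10 (mod 18), yet 4 ≡ 4 (mod 18), not 16.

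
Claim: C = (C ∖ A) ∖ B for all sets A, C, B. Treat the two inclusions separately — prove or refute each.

(⟸) Let x ∈ (C ∖ A) ∖ B. Then x ∈ C and x ∉ A, B, from which x ∈ C.

(⟹) This inclusion fails. Take A = {1}, C = {1}, B = ∅; then 1 ∈ C but 1 ∉ (C ∖ A) ∖ B.

(⊆) fails; (⊇) holds.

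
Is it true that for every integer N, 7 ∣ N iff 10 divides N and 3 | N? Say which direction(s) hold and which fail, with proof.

(⇒) This fails: take N = 7. Certainly 7 ∣ 7, but 10 ∤ 7.

(⇐) This fails: take N = 30. Both 10 ∣ 30 and 3 ∣ 30, yet 30 is not a multiple of 7 (since 30 = 4·7 + 2), so 7 ∤ 30.

Both directions fail.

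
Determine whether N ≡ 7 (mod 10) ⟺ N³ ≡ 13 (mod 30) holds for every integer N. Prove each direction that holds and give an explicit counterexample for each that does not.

Only the reverse direction holds.

(⟹) This fails: take N = 17. Then 17 ≡ 7 (mod 10), but 17³ = 4913 ≡ 23 (mod 30), not 13.

(⟸) Conversely, the residues r modulo 30 with r³ ≡ 13 (mod 30) are exactly {7}, and each is ≡ 7 (mod 10).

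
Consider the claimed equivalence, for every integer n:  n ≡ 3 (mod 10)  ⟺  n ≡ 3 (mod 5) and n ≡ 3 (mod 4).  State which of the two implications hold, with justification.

(⇒) fails; (⇐) holds.

(⟹) This fails: n = 13 gives 13 ≡ 3 (mod 10) but 13 ≡ 1 (mod 4), so the conjunction on the right does not hold.

(⟸) Conversely, if n ≡ 3 (mod 5) and n ≡ 3 (mod 4), then by the Chinese remainder theorem n ≡ 3 (mod 20). Since 3 ≡ 3 (mod 10) and 10 ∣ 20, we get n ≡ 3 (mod 10).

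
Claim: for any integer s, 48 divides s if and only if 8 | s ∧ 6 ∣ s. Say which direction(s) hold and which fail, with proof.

The forward direction holds; the converse fails.

[⇒] If 48 ∣ s, write s = 48q. Since 48 = 6·8, s = 8·(6q), so 8 ∣ s; and since 48 = 8·6, s = 6·(8q), so 6 ∣ s.

[⇐] This fails: take s = 24. Both 8 ∣ 24 and 6 ∣ 24, yet 24 is not a multiple of 48 (since 24 = 0·48 + 24), so 48 ∤ 24.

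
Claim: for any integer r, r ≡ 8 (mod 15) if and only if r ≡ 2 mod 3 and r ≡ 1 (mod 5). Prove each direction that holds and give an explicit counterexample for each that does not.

(→) This fails: r = 8 gives 8 ≡ 8 (mod 15) but 8 ≡ 3 (mod 5), so the conjunction on the right does not hold.

(←) This fails: r = 11 satisfies both congruences on the right (11 ≡ 2 mod 3 and 11 ≡ 1 mod 5) yet 11 ≡ 11 (mod 15), not 8.

(⇒) fails and (⇐) fails.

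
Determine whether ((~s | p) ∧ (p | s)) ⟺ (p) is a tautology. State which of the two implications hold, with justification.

Forward direction. Assume the antecedent. If p is true, p reduces to true regardless of the other variables. If p is false, the antecedent cannot hold. Either way p holds.

Converse. Assume the antecedent. If p is true, (~s | p) ∧ (p | s) reduces to true regardless of the other variables. If p is false, the antecedent cannot hold. Either way (~s | p) ∧ (p | s) holds.

The biconditional holds.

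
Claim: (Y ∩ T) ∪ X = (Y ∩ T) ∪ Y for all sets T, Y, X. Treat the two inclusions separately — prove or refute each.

(⊆) This inclusion fails. Take T = ∅, Y = ∅, X = {1}; then 1 ∈ (Y ∩ T) ∪ X but 1 ∉ (Y ∩ T) ∪ Y.

(⊇) This inclusion fails. Take T = ∅, Y = {1}, X = ∅; then 1 ∈ (Y ∩ T) ∪ Y but 1 ∉ (Y ∩ T) ∪ X.

(⊆) fails and (⊇) fails.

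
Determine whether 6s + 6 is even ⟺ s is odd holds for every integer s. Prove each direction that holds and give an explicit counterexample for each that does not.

(→) This fails: take s = 4. Then 6s + 6 = 30, which is even, yet s = 4 is even, not odd.

(←) Suppose s is odd. Since 6 is even, 6s is even for every s, so 6s + 6 has the same parity as 6, which is even. Hence 6s + 6 is even.

Not equivalent: only (⇐) holds.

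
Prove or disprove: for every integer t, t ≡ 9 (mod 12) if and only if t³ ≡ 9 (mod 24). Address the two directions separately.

Only the converse holds.

(⟹) This fails: take t = 21. Then 21 ≡ 9 (mod 12), but 21³ = 9261 ≡ 21 (mod 24), not 9.

(⟸) Conversely, the residues r modulo 24 with r³ ≡ 9 (mod 24) are exactly {9}, and each is ≡ 9 (mod 12).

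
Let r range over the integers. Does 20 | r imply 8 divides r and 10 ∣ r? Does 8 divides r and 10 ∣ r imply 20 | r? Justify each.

[⇐] Suppose 8 ∣ r and 10 ∣ r. Any common multiple of 8 and 10 is a multiple of their lcm; here lcm(8, 10) = 8·10/gcd(8, 10) = 80/2 = 40, so 40 ∣ r. Since 20 ∣ 40, it follows that 20 ∣ r.

[⇒] This fails: take r = 20. Certainly 20 ∣ 20, but 8 ∤ 20.

Only the reverse direction holds.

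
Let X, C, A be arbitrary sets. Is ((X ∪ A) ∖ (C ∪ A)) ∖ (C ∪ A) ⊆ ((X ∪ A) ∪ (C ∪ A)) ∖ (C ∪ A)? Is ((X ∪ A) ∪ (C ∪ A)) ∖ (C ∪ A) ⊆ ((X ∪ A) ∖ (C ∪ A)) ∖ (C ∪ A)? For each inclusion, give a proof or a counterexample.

(⊇) Let x ∈ ((X ∪ A) ∪ (C ∪ A)) ∖ (C ∪ A). Then x ∈ X and x ∉ C, A, from which x ∈ ((X ∪ A) ∖ (C ∪ A)) ∖ (C ∪ A).

(⊆) Let x ∈ ((X ∪ A) ∖ (C ∪ A)) ∖ (C ∪ A). Then x ∈ X and x ∉ C, A, from which x ∈ ((X ∪ A) ∪ (C ∪ A)) ∖ (C ∪ A).

Both inclusions hold.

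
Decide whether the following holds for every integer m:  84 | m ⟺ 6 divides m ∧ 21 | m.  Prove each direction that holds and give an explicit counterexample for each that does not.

[⇐] This fails: take m = 42. Both 6 ∣ 42 and 21 ∣ 42, yet 42 is not a multiple of 84 (since 42 = 0·84 + 42), so 84 ∤ 42.

[⇒] If 84 ∣ m, write m = 84q. Since 84 = 14·6, m = 6·(14q), so 6 ∣ m; and since 84 = 4·21, m = 21·(4q), so 21 ∣ m.

(⇒) holds; (⇐) fails.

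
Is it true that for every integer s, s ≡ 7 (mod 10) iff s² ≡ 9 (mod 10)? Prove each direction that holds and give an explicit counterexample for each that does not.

[⇒] Suppose s ≡ 7 (mod 10). Write s = 10j + 7. Then (10j + 7)² = 100j² + 140j + 49 = 10(10j² + 14j + 4) + 9, so s² ≡ 9 (mod 10).

[⇐] This fails: take s = 3. Then 3² = 9 ≡ 9 (mod 10), yet 3 ≡ 3 (mod 10), not 7.

The forward direction holds; the converse fails.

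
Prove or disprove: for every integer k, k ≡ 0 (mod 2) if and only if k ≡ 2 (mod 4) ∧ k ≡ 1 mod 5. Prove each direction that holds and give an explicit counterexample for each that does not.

Only the reverse direction holds.

(⟹) This fails: k = 0 gives 0 ≡ 0 (mod 2) but 0 ≡ 0 (mod 4), so the conjunction on the right does not hold.

(⟸) Conversely, if k ≡ 2 (mod 4) and k ≡ 1 (mod 5), then by the Chinese remainder theorem k ≡ 6 (mod 20). Since 6 ≡ 0 (mod 2) and 2 ∣ 20, we get k ≡ 0 (mod 2).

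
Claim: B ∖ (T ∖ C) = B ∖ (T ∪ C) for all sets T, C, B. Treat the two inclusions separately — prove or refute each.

Forward inclusion. This inclusion fails. Take T = ∅, C = {1}, B = {1}; then 1 ∈ B ∖ (T ∖ C) but 1 ∉ B ∖ (T ∪ C).

Reverse inclusion. Let x ∈ B ∖ (T ∪ C). Then x ∈ B and x ∉ T, C, from which x ∈ B ∖ (T ∖ C).

The sets are not equal: only the reverse inclusion holds.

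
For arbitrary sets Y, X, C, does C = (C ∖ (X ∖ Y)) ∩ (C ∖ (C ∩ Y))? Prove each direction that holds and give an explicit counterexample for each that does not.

(⟹) This inclusion fails. Take Y = {1}, X = ∅, C = {1}; then 1 ∈ C but 1 ∉ (C ∖ (X ∖ Y)) ∩ (C ∖ (C ∩ Y)).

(⟸) Let x ∈ (C ∖ (X ∖ Y)) ∩ (C ∖ (C ∩ Y)). Then x ∈ C and x ∉ Y, X, from which x ∈ C.

(⊆) fails; (⊇) holds.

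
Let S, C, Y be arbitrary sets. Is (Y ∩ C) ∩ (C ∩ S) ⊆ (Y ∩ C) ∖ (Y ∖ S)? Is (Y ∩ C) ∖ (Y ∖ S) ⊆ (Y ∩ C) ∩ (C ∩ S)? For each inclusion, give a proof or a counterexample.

Both inclusions hold; the sets are equal.

(⟹) Let x ∈ (Y ∩ C) ∩ (C ∩ S). Then x ∈ S ∩ C ∩ Y, from which x ∈ (Y ∩ C) ∖ (Y ∖ S).

(⟸) Let x ∈ (Y ∩ C) ∖ (Y ∖ S). Then x ∈ S ∩ C ∩ Y, from which x ∈ (Y ∩ C) ∩ (C ∩ S).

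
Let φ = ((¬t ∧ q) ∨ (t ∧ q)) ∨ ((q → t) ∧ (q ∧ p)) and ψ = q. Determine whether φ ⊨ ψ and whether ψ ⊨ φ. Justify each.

(⟹) Assume the antecedent. If q is true, q reduces to true regardless of the other variables. If q is false, the antecedent cannot hold. Either way q holds.

(⟸) Assume the antecedent. If q is true, the consequent reduces to true regardless of the other variables. If q is false, the antecedent cannot hold. Either way the consequent holds.

Both implications hold.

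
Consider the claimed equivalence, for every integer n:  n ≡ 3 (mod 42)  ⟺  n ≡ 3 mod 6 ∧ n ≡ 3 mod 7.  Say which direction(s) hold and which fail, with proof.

Equivalent; both directions hold.

Forward direction. Suppose n ≡ 3 (mod 42); write n = 42j + 3. Since 6 ∣ 42, reducing mod 6 gives n ≡ 3 (mod 6); since 7 ∣ 42, reducing mod 7 gives n ≡ 3 (mod 7).

Converse. If n ≡ 3 (mod 6) and n ≡ 3 (mod 7), then by the Chinese remainder theorem n ≡ 3 (mod 42). This is exactly n ≡ 3 (mod 42).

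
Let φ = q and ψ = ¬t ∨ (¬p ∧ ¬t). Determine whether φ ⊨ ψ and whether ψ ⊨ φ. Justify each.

(⇒) This fails. Under t = T, p = F, q = T, the left side is true but the right side is false.

(⇐) This fails. Under t = F, p = F, q = F, the left side is false but the right side is true.

Neither direction holds.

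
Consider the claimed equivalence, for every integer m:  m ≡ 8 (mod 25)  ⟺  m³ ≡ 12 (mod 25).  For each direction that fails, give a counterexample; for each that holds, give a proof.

Both directions hold; the statement is true.

[⇒] Suppose m ≡ 8 (mod 25). Write m = 25j + 8. Then (25j + 8)³ = 15625j³ + 15000j² + 4800j + 512 = 25(625j³ + 600j² + 192j + 20) + 12, so m³ ≡ 12 (mod 25).

[⇐] Conversely, suppose m³ ≡ 12 (mod 25). The only residue r in {0, …, 24} with r³ ≡ 12 (mod 25) is r = 8, so m ≡ 8 (mod 25).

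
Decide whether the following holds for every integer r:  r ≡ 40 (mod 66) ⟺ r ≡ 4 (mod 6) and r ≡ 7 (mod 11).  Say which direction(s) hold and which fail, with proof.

Both directions hold.

(←) If r ≡ 4 (mod 6) and r ≡ 7 (mod 11), then by the Chinese remainder theorem r ≡ 40 (mod 66). This is exactly r ≡ 40 (mod 66).

(→) Suppose r ≡ 40 (mod 66); write r = 66j + 40. Since 6 ∣ 66, reducing mod 6 gives r ≡ 40 ≡ 4 (mod 6); since 11 ∣ 66, reducing mod 11 gives r ≡ 40 ≡ 7 (mod 11).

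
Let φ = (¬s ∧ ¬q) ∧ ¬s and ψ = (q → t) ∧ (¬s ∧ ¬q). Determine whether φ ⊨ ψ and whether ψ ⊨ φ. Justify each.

(←) Assume the antecedent. If t is true, the antecedent forces (t = T, q = F, s = F), and (¬s ∧ ¬q) ∧ ¬s holds there. If t is false, the antecedent forces (t = F, q = F, s = F), and (¬s ∧ ¬q) ∧ ¬s holds there. Either way (¬s ∧ ¬q) ∧ ¬s holds.

(→) Assume the antecedent. If t is true, the antecedent forces (t = T, q = F, s = F), and (q → t) ∧ (¬s ∧ ¬q) holds there. If t is false, the antecedent forces (t = F, q = F, s = F), and (q → t) ∧ (¬s ∧ ¬q) holds there. Either way (q → t) ∧ (¬s ∧ ¬q) holds.

The biconditional holds.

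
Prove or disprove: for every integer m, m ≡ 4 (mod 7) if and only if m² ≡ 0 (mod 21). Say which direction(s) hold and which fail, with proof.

Both directions fail.

[⇒] This fails: take m = 4. Then 4 ≡ 4 (mod 7), but 4² = 16 ≡ 16 (mod 21), not 0.

[⇐] This fails: take m = 0. Then 0² = 0 ≡ 0 (mod 21), yet 0 ≡ 0 (mod 7), not 4.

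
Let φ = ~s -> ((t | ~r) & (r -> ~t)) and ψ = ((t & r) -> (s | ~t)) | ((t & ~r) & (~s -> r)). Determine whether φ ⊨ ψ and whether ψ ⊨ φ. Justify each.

(→) Assume the antecedent. If s is true, the consequent reduces to true regardless of the other variables. If s is false, the antecedent forces (s = F, t = F, r = F) or (s = F, t = T, r = F), and the consequent holds there. Either way the consequent holds.

(←) This fails. Under s = F, t = F, r = T, the left side is false but the right side is true.

The forward direction holds; the converse fails.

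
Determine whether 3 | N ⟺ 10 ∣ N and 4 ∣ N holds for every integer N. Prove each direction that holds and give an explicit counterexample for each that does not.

(⇒) fails and (⇐) fails.

Forward direction. This fails: take N = 3. Certainly 3 ∣ 3, but 10 ∤ 3.

Converse. This fails: take N = 20. Both 10 ∣ 20 and 4 ∣ 20, yet 20 is not a multiple of 3 (since 20 = 6·3 + 2), so 3 ∤ 20.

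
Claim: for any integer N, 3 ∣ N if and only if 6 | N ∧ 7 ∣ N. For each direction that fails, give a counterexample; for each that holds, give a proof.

Forward direction. This fails: take N = 3. Certainly 3 ∣ 3, but 6 ∤ 3.

Converse. Suppose 6 ∣ N and 7 ∣ N. Any common multiple of 6 and 7 is a multiple of their lcm; here gcd(6, 7) = 1, so lcm(6, 7) = 6·7 = 42, so 42 ∣ N. Since 3 ∣ 42, it follows that 3 ∣ N.

Not equivalent: only (⇐) holds.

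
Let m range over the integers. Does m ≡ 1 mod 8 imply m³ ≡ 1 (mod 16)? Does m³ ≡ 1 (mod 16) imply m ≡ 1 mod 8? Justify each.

The forward direction fails; the converse holds.

(⟹) This fails: take m = 9. Then 9 ≡ 1 (mod 8), but 9³ = 729 ≡ 9 (mod 16), not 1.

(⟸) Conversely, the residues r modulo 16 with r³ ≡ 1 (mod 16) are exactly {1}, and each is ≡ 1 (mod 8).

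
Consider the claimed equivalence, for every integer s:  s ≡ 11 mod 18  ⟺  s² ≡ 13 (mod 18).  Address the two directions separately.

Not equivalent: only (⇒) holds.

(⇒) Suppose s ≡ 11 mod 18. Write s = 18j + 11. Then (18j + 11)² = 324j² + 396j + 121 = 18(18j² + 22j + 6) + 13, so s² ≡ 13 (mod 18).

(⇐) This fails: take s = 7. Then 7² = 49 ≡ 13 (mod 18), yet 7 ≡ 7 (mod 18), not 11.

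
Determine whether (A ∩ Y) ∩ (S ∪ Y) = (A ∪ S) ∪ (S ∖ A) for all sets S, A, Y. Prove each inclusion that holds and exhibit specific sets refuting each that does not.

(⟹) Let x ∈ (A ∩ Y) ∩ (S ∪ Y). Then either x ∈ A ∩ Y and x ∉ S; or x ∈ S ∩ A ∩ Y. In each case x ∈ (A ∪ S) ∪ (S ∖ A), so (A ∩ Y) ∩ (S ∪ Y) ⊆ (A ∪ S) ∪ (S ∖ A).

(⟸) This inclusion fails. Take S = {1}, A = ∅, Y = ∅; then 1 ∈ (A ∪ S) ∪ (S ∖ A) but 1 ∉ (A ∩ Y) ∩ (S ∪ Y).

Only the forward inclusion holds.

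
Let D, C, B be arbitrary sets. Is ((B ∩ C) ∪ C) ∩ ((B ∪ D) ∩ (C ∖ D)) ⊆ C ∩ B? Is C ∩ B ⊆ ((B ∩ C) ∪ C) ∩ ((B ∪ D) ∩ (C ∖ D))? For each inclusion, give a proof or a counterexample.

Forward inclusion. Let x ∈ ((B ∩ C) ∪ C) ∩ ((B ∪ D) ∩ (C ∖ D)). Then x ∈ C ∩ B and x ∉ D, from which x ∈ C ∩ B.

Reverse inclusion. This inclusion fails. Take D = {1}, C = {1}, B = {1}; then 1 ∈ C ∩ B but 1 ∉ ((B ∩ C) ∪ C) ∩ ((B ∪ D) ∩ (C ∖ D)).

The sets are not equal: only the forward inclusion holds.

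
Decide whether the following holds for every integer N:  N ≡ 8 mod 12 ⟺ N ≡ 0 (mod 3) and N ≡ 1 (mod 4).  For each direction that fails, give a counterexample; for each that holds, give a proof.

(⇒) fails and (⇐) fails.

Forward direction. This fails: N = 8 gives 8 ≡ 8 (mod 12) but 8 ≡ 2 (mod 3), so the conjunction on the right does not hold.

Converse. This fails: N = 9 satisfies both congruences on the right (9 ≡ 0 mod 3 and 9 ≡ 1 mod 4) yet 9 ≡ 9 (mod 12), not 8.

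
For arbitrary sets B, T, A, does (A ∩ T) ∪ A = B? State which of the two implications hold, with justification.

Forward inclusion. This inclusion fails. Take B = ∅, T = ∅, A = {1}; then 1 ∈ (A ∩ T) ∪ A but 1 ∉ B.

Reverse inclusion. This inclusion fails. Take B = {1}, T = ∅, A = ∅; then 1 ∈ B but 1 ∉ (A ∩ T) ∪ A.

Both inclusions fail.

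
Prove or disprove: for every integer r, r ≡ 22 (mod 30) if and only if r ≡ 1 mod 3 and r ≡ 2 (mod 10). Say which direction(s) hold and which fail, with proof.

(⟸) If r ≡ 1 (mod 3) and r ≡ 2 (mod 10), then by the Chinese remainder theorem r ≡ 22 (mod 30). This is exactly r ≡ 22 (mod 30).

(⟹) Suppose r ≡ 22 (mod 30); write r = 30j + 22. Since 3 ∣ 30, reducing mod 3 gives r ≡ 22 ≡ 1 (mod 3); since 10 ∣ 30, reducing mod 10 gives r ≡ 22 ≡ 2 (mod 10).

Both directions hold.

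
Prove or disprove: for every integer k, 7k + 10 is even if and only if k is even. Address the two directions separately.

(⟹) Suppose 7k + 10 is even. Since 7 is odd, 7k and k have the same parity, so 7k + 10 ≡ k + 10 (mod 2). As 10 is even, 7k + 10 is even exactly when k is even. Thus k is even.

(⟸) Conversely, suppose k is even; write k = 2j. Then 7k + 10 = 7·(2j) + 10 = 2·7j + 10, which is even.

Both implications hold.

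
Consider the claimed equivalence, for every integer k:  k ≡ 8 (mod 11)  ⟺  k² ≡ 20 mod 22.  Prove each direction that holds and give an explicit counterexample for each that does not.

(⇒) fails and (⇐) fails.

(⇒) This fails: take k = 19. Then 19 ≡ 8 (mod 11), but 19² = 361 ≡ 9 (mod 22), not 20.

(⇐) This fails: take k = 14. Then 14² = 196 ≡ 20 (mod 22), yet 14 ≡ 3 (mod 11), not 8.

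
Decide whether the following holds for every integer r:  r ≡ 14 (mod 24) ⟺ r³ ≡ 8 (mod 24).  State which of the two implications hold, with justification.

The forward direction holds; the converse fails.

(⇒) Suppose r ≡ 14 (mod 24). Write r = 24j + 14. Then (24j + 14)³ = 13824j³ + 24192j² + 14112j + 2744 = 24(576j³ + 1008j² + 588j + 114) + 8, so r³ ≡ 8 (mod 24).

(⇐) This fails: take r = 2. Then 2³ = 8 ≡ 8 (mod 24), yet 2 ≡ 2 (mod 24), not 14.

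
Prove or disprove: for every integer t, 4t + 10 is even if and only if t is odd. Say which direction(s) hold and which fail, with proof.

Not equivalent: only (⇐) holds.

(⇒) This fails: take t = 0. Then 4t + 10 = 10, which is even, yet t = 0 is even, not odd.

(⇐) Suppose t is odd. Since 4 is even, 4t is even for every t, so 4t + 10 has the same parity as 10, which is even. Hence 4t + 10 is even.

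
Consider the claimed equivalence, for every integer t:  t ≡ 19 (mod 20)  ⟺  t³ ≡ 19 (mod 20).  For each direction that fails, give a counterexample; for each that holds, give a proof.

Equivalent; both directions hold.

(⇒) Suppose t ≡ 19 (mod 20). Write t = 20j + 19. Then (20j + 19)³ = 8000j³ + 22800j² + 21660j + 6859 = 20(400j³ + 1140j² + 1083j + 342) + 19, so t³ ≡ 19 (mod 20).

(⇐) Conversely, suppose t³ ≡ 19 (mod 20). The only residue r in {0, …, 19} with r³ ≡ 19 (mod 20) is r = 19, so t ≡ 19 (mod 20).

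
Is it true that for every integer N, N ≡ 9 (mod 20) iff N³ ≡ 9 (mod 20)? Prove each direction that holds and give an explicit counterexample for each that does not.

(→) Suppose N ≡ 9 (mod 20). Write N = 20j + 9. Then (20j + 9)³ = 8000j³ + 10800j² + 4860j + 729 = 20(400j³ + 540j² + 243j + 36) + 9, so N³ ≡ 9 (mod 20).

(←) Conversely, suppose N³ ≡ 9 (mod 20). The only residue r in {0, …, 19} with r³ ≡ 9 (mod 20) is r = 9, so N ≡ 9 (mod 20).

The biconditional holds.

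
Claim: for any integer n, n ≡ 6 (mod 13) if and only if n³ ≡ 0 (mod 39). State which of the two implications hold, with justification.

Forward direction. This fails: take n = 6. Then 6 ≡ 6 (mod 13), but 6³ = 216 ≡ 21 (mod 39), not 0.

Converse. This fails: take n = 0. Then 0³ = 0 ≡ 0 (mod 39), yet 0 ≡ 0 (mod 13), not 6.

Both directions fail.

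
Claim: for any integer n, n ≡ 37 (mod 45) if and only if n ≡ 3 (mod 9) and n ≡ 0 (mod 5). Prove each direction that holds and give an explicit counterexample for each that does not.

Both directions fail.

(→) This fails: n = 37 gives 37 ≡ 37 (mod 45) but 37 ≡ 1 (mod 9), so the conjunction on the right does not hold.

(←) This fails: n = 30 satisfies both congruences on the right (30 ≡ 3 mod 9 and 30 ≡ 0 mod 5) yet 30 ≡ 30 (mod 45), not 37.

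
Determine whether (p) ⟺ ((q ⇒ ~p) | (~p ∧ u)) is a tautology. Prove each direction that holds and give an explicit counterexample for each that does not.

(⟹) This fails. Under q = T, u = F, p = T, the left side is true but the right side is false.

(⟸) This fails. Under q = F, u = F, p = F, the left side is false but the right side is true.

(⇒) fails and (⇐) fails.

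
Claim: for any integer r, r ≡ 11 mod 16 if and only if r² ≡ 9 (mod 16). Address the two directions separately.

Not equivalent: only (⇒) holds.

(⟹) Suppose r ≡ 11 mod 16. Write r = 16j + 11. Then (16j + 11)² = 256j² + 352j + 121 = 16(16j² + 22j + 7) + 9, so r² ≡ 9 (mod 16).

(⟸) This fails: take r = 3. Then 3² = 9 ≡ 9 (mod 16), yet 3 ≡ 3 (mod 16), not 11.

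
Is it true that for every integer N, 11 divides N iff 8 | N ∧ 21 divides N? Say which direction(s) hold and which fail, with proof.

(⇒) fails and (⇐) fails.

(⟹) This fails: take N = 11. Certainly 11 ∣ 11, but 8 ∤ 11.

(⟸) This fails: take N = 168. Both 8 ∣ 168 and 21 ∣ 168, yet 168 is not a multiple of 11 (since 168 = 15·11 + 3), so 11 ∤ 168.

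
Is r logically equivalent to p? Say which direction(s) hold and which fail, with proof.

Neither implication holds.

(⇒) This fails. Under p = F, r = T, the left side is true but the right side is false.

(⇐) This fails. Under p = T, r = F, the left side is false but the right side is true.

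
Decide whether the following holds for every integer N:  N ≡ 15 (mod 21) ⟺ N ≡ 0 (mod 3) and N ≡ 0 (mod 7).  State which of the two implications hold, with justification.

Forward direction. This fails: N = 15 gives 15 ≡ 15 (mod 21) but 15 ≡ 1 (mod 7), so the conjunction on the right does not hold.

Converse. This fails: N = 0 satisfies both congruences on the right (0 ≡ 0 mod 3 and 0 ≡ 0 mod 7) yet 0 ≡ 0 (mod 21), not 15.

Neither direction holds.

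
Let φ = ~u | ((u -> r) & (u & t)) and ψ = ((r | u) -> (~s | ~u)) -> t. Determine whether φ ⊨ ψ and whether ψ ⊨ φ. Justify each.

Neither direction holds.

(⇒) This fails. Under t = F, s = F, u = F, r = F, the left side is true but the right side is false.

(⇐) This fails. Under t = T, s = F, u = T, r = F, the left side is false but the right side is true.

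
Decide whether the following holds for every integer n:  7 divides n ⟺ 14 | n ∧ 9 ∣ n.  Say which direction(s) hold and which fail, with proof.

(→) This fails: take n = 7. Certainly 7 ∣ 7, but 14 ∤ 7.

(←) Suppose 14 ∣ n and 9 ∣ n. Any common multiple of 14 and 9 is a multiple of their lcm; here gcd(14, 9) = 1, so lcm(14, 9) = 14·9 = 126, so 126 ∣ n. Since 7 ∣ 126, it follows that 7 ∣ n.

(⇒) fails; (⇐) holds.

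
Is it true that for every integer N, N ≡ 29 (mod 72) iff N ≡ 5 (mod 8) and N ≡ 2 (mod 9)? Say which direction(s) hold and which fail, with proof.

The biconditional holds.

(⟹) Suppose N ≡ 29 (mod 72); write N = 72j + 29. Since 8 ∣ 72, reducing mod 8 gives N ≡ 29 ≡ 5 (mod 8); since 9 ∣ 72, reducing mod 9 gives N ≡ 29 ≡ 2 (mod 9).

(⟸) Conversely, if N ≡ 5 (mod 8) and N ≡ 2 (mod 9), then by the Chinese remainder theorem N ≡ 29 (mod 72). This is exactly N ≡ 29 (mod 72).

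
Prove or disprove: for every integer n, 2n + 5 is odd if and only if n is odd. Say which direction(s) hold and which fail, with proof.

Only the reverse direction holds.

Forward direction. This fails: take n = 2. Then 2n + 5 = 9, which is odd, yet n = 2 is even, not odd.

Converse. Suppose n is odd. Since 2 is even, 2n is even for every n, so 2n + 5 has the same parity as 5, which is odd. Hence 2n + 5 is odd.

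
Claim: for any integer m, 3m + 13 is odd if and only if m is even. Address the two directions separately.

Both directions hold; the statement is true.

(⇒) Suppose 3m + 13 is odd. Since 3 is odd, 3m and m have the same parity, so 3m + 13 ≡ m + 13 (mod 2). As 13 is odd, 3m + 13 is odd exactly when m is even. Thus m is even.

(⇐) Conversely, suppose m is even; write m = 2j. Then 3m + 13 = 3·(2j) + 13 = 2·3j + 13, which is odd.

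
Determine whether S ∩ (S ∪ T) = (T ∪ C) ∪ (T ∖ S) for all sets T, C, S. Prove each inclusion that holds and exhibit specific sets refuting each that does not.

(⊆) fails and (⊇) fails.

(⊆) This inclusion fails. Take T = ∅, C = ∅, S = {1}; then 1 ∈ S ∩ (S ∪ T) but 1 ∉ (T ∪ C) ∪ (T ∖ S).

(⊇) This inclusion fails. Take T = {1}, C = ∅, S = ∅; then 1 ∈ (T ∪ C) ∪ (T ∖ S) but 1 ∉ S ∩ (S ∪ T).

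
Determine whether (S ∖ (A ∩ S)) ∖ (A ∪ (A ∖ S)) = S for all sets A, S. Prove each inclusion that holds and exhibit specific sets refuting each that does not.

Only the forward inclusion holds.

Forward inclusion. Let x ∈ (S ∖ (A ∩ S)) ∖ (A ∪ (A ∖ S)). Then x ∈ S and x ∉ A, from which x ∈ S.

Reverse inclusion. This inclusion fails. Take A = {1}, S = {1}; then 1 ∈ S but 1 ∉ (S ∖ (A ∩ S)) ∖ (A ∪ (A ∖ S)).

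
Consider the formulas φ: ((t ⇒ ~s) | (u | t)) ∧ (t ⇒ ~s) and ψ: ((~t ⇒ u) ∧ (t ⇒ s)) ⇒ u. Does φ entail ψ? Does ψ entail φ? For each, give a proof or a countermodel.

The forward direction holds; the converse fails.

(→) Assume the antecedent. If s is true, the antecedent forces (u = F, s = T, t = F) or (u = T, s = T, t = F), and ((~t ⇒ u) ∧ (t ⇒ s)) ⇒ u holds there. If s is false, ((~t ⇒ u) ∧ (t ⇒ s)) ⇒ u reduces to true regardless of the other variables. Either way ((~t ⇒ u) ∧ (t ⇒ s)) ⇒ u holds.

(←) This fails. Under u = T, s = T, t = T, the left side is false but the right side is true.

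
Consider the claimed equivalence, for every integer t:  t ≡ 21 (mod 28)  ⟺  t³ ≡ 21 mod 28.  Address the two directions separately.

(→) Suppose t ≡ 21 (mod 28). Write t = 28j + 21. Then (28j + 21)³ = 21952j³ + 49392j² + 37044j + 9261 = 28(784j³ + 1764j² + 1323j + 330) + 21, so t³ ≡ 21 (mod 28).

(←) Conversely, suppose t³ ≡ 21 (mod 28). The only residue r in {0, …, 27} with r³ ≡ 21 (mod 28) is r = 21, so t ≡ 21 (mod 28).

The biconditional holds.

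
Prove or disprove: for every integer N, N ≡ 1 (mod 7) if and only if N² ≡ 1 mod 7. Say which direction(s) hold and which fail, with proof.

(⇐) This fails: take N = 6. Then 6² = 36 ≡ 1 (mod 7), yet 6 ≡ 6 (mod 7), not 1.

(⇒) Suppose N ≡ 1 (mod 7). Write N = 7j + 1. Then (7j + 1)² = 49j² + 14j + 1 = 7(7j² + 2j) + 1, so N² ≡ 1 (mod 7).

Not equivalent: only (⇒) holds.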